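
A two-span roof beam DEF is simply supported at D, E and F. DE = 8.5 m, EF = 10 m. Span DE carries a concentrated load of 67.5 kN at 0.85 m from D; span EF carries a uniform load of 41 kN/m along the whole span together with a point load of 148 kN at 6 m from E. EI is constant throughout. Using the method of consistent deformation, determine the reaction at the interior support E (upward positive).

Insert a hinge at E; M_E is the redundant, and each span becomes simply supported.
Discontinuity in slope at E on the released structure — sum the simple-span end rotations:
  span DE: point load 67.5 at a = 0.85: Pab(L + a)/(6LEI) = 80.47/EI
  span EF: UDL 41: wL³/(24EI) = 1708/EI
  span EF: point load 148 at a = 6: Pab(L + b)/(6LEI) = 828.8/EI
  relative rotation θ_0 = (80.47 + 2537)/EI = 2618/EI
A unit hogging moment at E produces rotation L₁/(3EI) + L₂/(3EI) = 6.167/EI.
Slope continuity at E: θ_0 = M_E·6.167/EI, so M_E = 2618/6.167 = 424.5 kN·m (hogging).
Span DE, ΣM about D with M_E applied at E: R_E^{DE}·8.5 = 57.38 + 424.5, so R_E^{DE} = 56.69 kN and R_D = 67.5 − 56.69 = 10.81 kN.
Span EF, ΣM about F: R_E^{EF}·10 = 2642 + 424.5, so R_E^{EF} = 306.6 kN and R_F = 558 − 306.6 = 251.4 kN.
R_E = 56.69 + 306.6 = 363.3 kN.

R_E = 363.3 kN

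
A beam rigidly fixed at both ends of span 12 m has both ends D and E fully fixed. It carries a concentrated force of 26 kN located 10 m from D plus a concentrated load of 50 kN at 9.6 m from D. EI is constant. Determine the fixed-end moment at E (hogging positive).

Release both end moments; the primary structure is a simply-supported span DE with redundants M_D and M_E.
End rotations of the released simple span under the applied load (×1/EI):
  at D: point load 26 at a = 10: Pab(L + b)/(6LEI) = 101.1/EI
  at E: point load 26 at a = 10: Pab(L + a)/(6LEI) = 158.9/EI
  at D: point load 50 at a = 9.6: Pab(L + b)/(6LEI) = 230.4/EI
  at E: point load 50 at a = 9.6: Pab(L + a)/(6LEI) = 345.6/EI
  θ_D0 = 331.5/EI,  θ_E0 = 504.5/EI
Flexibility coefficients: a unit moment at one end gives L/(3EI) there and L/(6EI) at the far end, so f₁₁ = f₂₂ = 4/EI and f₁₂ = f₂₁ = 2/EI.
Compatibility — zero rotation at each built-in end:
  4 M_D + 2 M_E = 331.5
  2 M_D + 4 M_E = 504.5
Solving the pair gives M_D = 26.42 kN·m and M_E = 112.9 kN·m (hogging).

M_E = 112.9 kN·m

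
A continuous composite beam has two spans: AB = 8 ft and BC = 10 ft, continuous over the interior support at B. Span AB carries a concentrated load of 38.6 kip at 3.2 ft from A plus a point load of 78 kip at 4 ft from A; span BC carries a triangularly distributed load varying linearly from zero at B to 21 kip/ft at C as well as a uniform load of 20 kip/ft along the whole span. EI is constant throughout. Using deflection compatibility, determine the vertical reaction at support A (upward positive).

R_A = 26.91 kip

Take M_B as the redundant. Released structure: two simple spans AB and BC with a hinge at B.
End slopes at the hinge B, treating each span as simply supported:
  span AB: point load 38.6 at a = 3.2: Pab(L + a)/(6LEI) = 138.3/EI
  span AB: point load 78 at a = 4: Pab(L + a)/(6LEI) = 312/EI
  span BC: triangular load, peak 21: 7w₀L³/(360EI) = 408.3/EI
  span BC: UDL 20: wL³/(24EI) = 833.3/EI
  relative rotation θ_0 = (450.3 + 1242)/EI = 1692/EI
A unit hogging moment at B produces rotation L₁/(3EI) + L₂/(3EI) = 6/EI.
Compatibility: M_B·(L₁+L₂)/(3EI) = θ_0, giving M_B = 282 kip·ft (hogging).
Span AB, ΣM about A with M_B applied at B: R_B^{AB}·8 = 435.5 + 282, so R_B^{AB} = 89.69 kip and R_A = 116.6 − 89.69 = 26.91 kip.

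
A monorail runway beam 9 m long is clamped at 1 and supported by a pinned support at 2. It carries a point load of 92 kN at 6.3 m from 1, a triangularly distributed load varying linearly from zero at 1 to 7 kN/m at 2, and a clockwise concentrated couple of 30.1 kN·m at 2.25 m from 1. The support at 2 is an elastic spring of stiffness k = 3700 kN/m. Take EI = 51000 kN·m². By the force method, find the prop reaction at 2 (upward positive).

R_2 = 67.53 kN

Choose R_2 as the redundant. The primary structure is the cantilever fixed at 1.
Deflection at 2 on the released cantilever, summing each load's contribution:
  point load 92 at a = 6.3: Pa²(3L − a)/(6EI) = 12598/EI
  triangular load, peak 7 at the free end: 11w₀L⁴/(120EI) = 4210/EI
  clockwise couple 30.1 at a = 2.25: M₀a(2L − a)/(2EI) = 533.3/EI
  δ_0 = 17341/EI
Flexibility coefficient — unit upward force at 2: δ_{22} = L³/(3EI) = 243/EI.
With EI = 51000 kN·m²: δ_0 = 0.34002 m and δ_{22} = 0.004765 m/kN.
Compatibility — the spring shortens by R_2/k under the reaction it provides: δ_0 − R_2·δ_{22} = R_2/k. With 1/k = 0.00027 m/kN, R_2 = δ_0 / (δ_{22} + 1/k) = 0.34002 / (0.004765 + 0.00027) = 67.53 kN.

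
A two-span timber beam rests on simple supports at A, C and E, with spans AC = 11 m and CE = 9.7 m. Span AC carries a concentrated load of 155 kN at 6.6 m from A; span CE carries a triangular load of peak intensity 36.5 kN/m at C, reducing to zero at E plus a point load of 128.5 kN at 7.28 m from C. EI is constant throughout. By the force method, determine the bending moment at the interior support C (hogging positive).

M_C = 349.6 kN·m

Release continuity at C by inserting a hinge; the redundant is the internal moment M_C. The primary structure is two simply-supported spans AC and CE.
Discontinuity in slope at C on the released structure — sum the simple-span end rotations:
  span AC: point load 155 at a = 6.6: Pab(L + a)/(6LEI) = 1200/EI
  span CE: triangular load, peak 36.5: w₀L³/(45EI) = 740.3/EI
  span CE: point load 128.5 at a = 7.28: Pab(L + b)/(6LEI) = 471.4/EI
  relative rotation θ_0 = (1200 + 1212)/EI = 2412/EI
A unit hogging moment at C produces rotation L₁/(3EI) + L₂/(3EI) = 6.9/EI.
Slope continuity at C: θ_0 = M_C·6.9/EI, so M_C = 2412/6.9 = 349.6 kN·m (hogging).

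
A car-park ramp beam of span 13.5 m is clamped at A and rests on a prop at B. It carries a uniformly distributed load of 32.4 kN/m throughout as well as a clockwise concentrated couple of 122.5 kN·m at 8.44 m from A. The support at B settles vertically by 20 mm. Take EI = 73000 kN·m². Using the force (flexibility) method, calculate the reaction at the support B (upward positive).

Take the reaction at B as the redundant and release it; the primary structure is a cantilever fixed at A.
Primary-structure tip deflection at B by superposition:
  UDL 32.4: wL⁴/(8EI) = 134521/EI
  clockwise couple 122.5 at a = 8.44: M₀a(2L − a)/(2EI) = 9595/EI
  δ_0 = 144116/EI
Tip deflection under a unit load at B: L³/(3EI) = 820.1/EI.
With EI = 73000 kN·m²: δ_0 = 1.9742 m and δ_{BB} = 0.011235 m/kN.
Compatibility — the beam at B must follow the support down by 0.02 m: δ_0 − R_B·δ_{BB} = 0.02, so R_B = (1.9742 − 0.02)/0.011235 = 173.9 kN.

R_B = 173.9 kN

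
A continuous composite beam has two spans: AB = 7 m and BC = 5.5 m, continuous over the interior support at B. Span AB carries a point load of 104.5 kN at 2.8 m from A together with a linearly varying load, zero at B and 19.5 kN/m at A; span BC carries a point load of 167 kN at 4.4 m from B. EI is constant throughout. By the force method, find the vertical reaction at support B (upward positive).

Take M_B as the redundant. Released structure: two simple spans AB and BC with a hinge at B.
End slopes at the hinge B, treating each span as simply supported:
  span AB: point load 104.5 at a = 2.8: Pab(L + a)/(6LEI) = 286.7/EI
  span AB: triangular load, peak 19.5: 7w₀L³/(360EI) = 130.1/EI
  span BC: point load 167 at a = 4.4: Pab(L + b)/(6LEI) = 161.7/EI
  relative rotation θ_0 = (416.8 + 161.7)/EI = 578.5/EI
A unit hogging moment at B produces rotation L₁/(3EI) + L₂/(3EI) = 4.167/EI.
Compatibility: M_B·(L₁+L₂)/(3EI) = θ_0, giving M_B = 138.8 kN·m (hogging).
Span AB, ΣM about A with M_B applied at B: R_B^{AB}·7 = 451.9 + 138.8, so R_B^{AB} = 84.38 kN and R_A = 172.8 − 84.38 = 88.37 kN.
Span BC, ΣM about C: R_B^{BC}·5.5 = 183.7 + 138.8, so R_B^{BC} = 58.64 kN and R_C = 167 − 58.64 = 108.4 kN.
R_B = 84.38 + 58.64 = 143 kN.

R_B = 143 kN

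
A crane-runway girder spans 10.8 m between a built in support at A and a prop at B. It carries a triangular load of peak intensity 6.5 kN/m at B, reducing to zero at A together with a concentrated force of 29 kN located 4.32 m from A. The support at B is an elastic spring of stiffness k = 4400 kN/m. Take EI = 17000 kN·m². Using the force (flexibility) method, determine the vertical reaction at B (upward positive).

Take the reaction at B as the redundant and release it; the primary structure is a cantilever fixed at A.
Downward deflection at the released point B due to the loads:
  triangular load, peak 6.5 at the free end: 11w₀L⁴/(120EI) = 8106/EI
  point load 29 at a = 4.32: Pa²(3L − a)/(6EI) = 2533/EI
  δ_0 = 10639/EI
Tip deflection under a unit load at B: L³/(3EI) = 419.9/EI.
With EI = 17000 kN·m²: δ_0 = 0.62583 m and δ_{BB} = 0.0247 m/kN.
Compatibility — the spring shortens by R_B/k under the reaction it provides: δ_0 − R_B·δ_{BB} = R_B/k. With 1/k = 0.000227 m/kN, R_B = δ_0 / (δ_{BB} + 1/k) = 0.62583 / (0.0247 + 0.000227) = 25.11 kN.

R_B = 25.11 kN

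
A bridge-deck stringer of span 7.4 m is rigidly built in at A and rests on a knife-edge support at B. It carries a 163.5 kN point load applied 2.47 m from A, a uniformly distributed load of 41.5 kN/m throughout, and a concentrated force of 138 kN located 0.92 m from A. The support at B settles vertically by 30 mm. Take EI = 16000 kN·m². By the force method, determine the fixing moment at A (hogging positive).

M_A = 638.8 kN·m

Remove the prop at B; the released (primary) structure is a cantilever built in at A.
Downward deflection at the released point B due to the loads:
  point load 163.5 at a = 2.47: Pa²(3L − a)/(6EI) = 3280/EI
  UDL 41.5: wL⁴/(8EI) = 15556/EI
  point load 138 at a = 0.92: Pa²(3L − a)/(6EI) = 414.3/EI
  δ_0 = 19250/EI
Tip deflection under a unit load at B: L³/(3EI) = 135.1/EI.
With EI = 16000 kN·m²: δ_0 = 1.2031 m and δ_{BB} = 0.008442 m/kN.
Compatibility — the beam at B must follow the support down by 0.03 m: δ_0 − R_B·δ_{BB} = 0.03, so R_B = (1.2031 − 0.03)/0.008442 = 139 kN.
Moment equilibrium about A: M_A = Σ(load moments about A) − R_B·L = 1667 − 139×7.4 = 638.8 kN·m.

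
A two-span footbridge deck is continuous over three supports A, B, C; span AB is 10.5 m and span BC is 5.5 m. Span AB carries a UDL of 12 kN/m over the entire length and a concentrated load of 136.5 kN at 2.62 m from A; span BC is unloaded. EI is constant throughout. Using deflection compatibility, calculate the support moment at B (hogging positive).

Insert a hinge at B; M_B is the redundant, and each span becomes simply supported.
End slopes at the hinge B, treating each span as simply supported:
  span AB: UDL 12: wL³/(24EI) = 578.8/EI
  span AB: point load 136.5 at a = 2.62: Pab(L + a)/(6LEI) = 586.9/EI
  relative rotation θ_0 = (1166 + 0)/EI = 1166/EI
A unit hogging moment at B produces rotation L₁/(3EI) + L₂/(3EI) = 5.333/EI.
Compatibility: M_B·(L₁+L₂)/(3EI) = θ_0, giving M_B = 218.6 kN·m (hogging).

M_B = 218.6 kN·m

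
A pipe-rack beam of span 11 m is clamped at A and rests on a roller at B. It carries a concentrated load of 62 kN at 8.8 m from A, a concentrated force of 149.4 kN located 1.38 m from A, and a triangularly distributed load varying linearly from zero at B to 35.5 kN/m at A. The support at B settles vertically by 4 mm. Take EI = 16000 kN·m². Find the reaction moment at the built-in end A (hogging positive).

Choose R_B as the redundant. The primary structure is the cantilever fixed at A.
Downward deflection at the released point B due to the loads:
  point load 62 at a = 8.8: Pa²(3L − a)/(6EI) = 19365/EI
  point load 149.4 at a = 1.38: Pa²(3L − a)/(6EI) = 1499/EI
  triangular load, peak 35.5 at the fixed end: w₀L⁴/(30EI) = 17325/EI
  δ_0 = 38190/EI
Tip deflection under a unit load at B: L³/(3EI) = 443.7/EI.
With EI = 16000 kN·m²: δ_0 = 2.3869 m and δ_{BB} = 0.027729 m/kN.
Compatibility — the beam at B must follow the support down by 0.004 m: δ_0 − R_B·δ_{BB} = 0.004, so R_B = (2.3869 − 0.004)/0.027729 = 85.93 kN.
Moment equilibrium about A: M_A = Σ(load moments about A) − R_B·L = 1468 − 85.93×11 = 522.4 kN·m.

M_A = 522.4 kN·m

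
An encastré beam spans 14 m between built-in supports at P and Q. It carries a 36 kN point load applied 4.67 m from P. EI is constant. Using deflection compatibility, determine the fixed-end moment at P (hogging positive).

M_P = 74.67 kN·m

Release both end moments; the primary structure is a simply-supported span PQ with redundants M_P and M_Q.
Simple-span end rotations at P and Q under the given loads:
  at P: point load 36 at a = 4.67: Pab(L + b)/(6LEI) = 435.6/EI
  at Q: point load 36 at a = 4.67: Pab(L + a)/(6LEI) = 348.6/EI
  θ_P0 = 435.6/EI,  θ_Q0 = 348.6/EI
Flexibility coefficients: a unit moment at one end gives L/(3EI) there and L/(6EI) at the far end, so f₁₁ = f₂₂ = 4.667/EI and f₁₂ = f₂₁ = 2.333/EI.
Compatibility — zero rotation at each built-in end:
  4.667 M_P + 2.333 M_Q = 435.6
  2.333 M_P + 4.667 M_Q = 348.6
Solving the pair gives M_P = 74.67 kN·m and M_Q = 37.37 kN·m (hogging).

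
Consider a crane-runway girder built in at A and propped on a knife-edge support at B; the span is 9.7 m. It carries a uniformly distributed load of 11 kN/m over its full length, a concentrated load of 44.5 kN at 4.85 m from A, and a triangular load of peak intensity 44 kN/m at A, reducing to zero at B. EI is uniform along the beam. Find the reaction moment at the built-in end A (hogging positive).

Release the roller at B. Primary structure: cantilever fixed at A.
Primary-structure tip deflection at B by superposition:
  UDL 11: wL⁴/(8EI) = 12173/EI
  point load 44.5 at a = 4.85: Pa²(3L − a)/(6EI) = 4231/EI
  triangular load, peak 44 at the fixed end: w₀L⁴/(30EI) = 12984/EI
  δ_0 = 29388/EI
Flexibility coefficient — unit upward force at B: δ_{BB} = L³/(3EI) = 304.2/EI.
The prop prevents deflection at B: R_B = δ_0/δ_{BB} = 29388/304.2 = 96.6 kN.
Moment equilibrium about A: M_A = Σ(load moments about A) − R_B·L = 1423 − 96.6×9.7 = 486.3 kN·m.

M_A = 486.3 kN·m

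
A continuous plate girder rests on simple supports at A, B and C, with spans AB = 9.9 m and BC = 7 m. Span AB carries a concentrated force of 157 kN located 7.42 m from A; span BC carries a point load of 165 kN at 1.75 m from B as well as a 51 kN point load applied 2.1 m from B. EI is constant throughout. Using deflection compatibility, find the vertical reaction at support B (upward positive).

Take M_B as the redundant. Released structure: two simple spans AB and BC with a hinge at B.
Rotations at B on the released spans (each span's end-slope, ×1/EI):
  span AB: point load 157 at a = 7.42: Pab(L + a)/(6LEI) = 842.4/EI
  span BC: point load 165 at a = 1.75: Pab(L + b)/(6LEI) = 442.1/EI
  span BC: point load 51 at a = 2.1: Pab(L + b)/(6LEI) = 148.7/EI
  relative rotation θ_0 = (842.4 + 590.8)/EI = 1433/EI
A unit hogging moment at B produces rotation L₁/(3EI) + L₂/(3EI) = 5.633/EI.
Compatibility: M_B·(L₁+L₂)/(3EI) = θ_0, giving M_B = 254.4 kN·m (hogging).
Span AB, ΣM about A with M_B applied at B: R_B^{AB}·9.9 = 1165 + 254.4, so R_B^{AB} = 143.4 kN and R_A = 157 − 143.4 = 13.63 kN.
Span BC, ΣM about C: R_B^{BC}·7 = 1116 + 254.4, so R_B^{BC} = 195.8 kN and R_C = 216 − 195.8 = 20.2 kN.
R_B = 143.4 + 195.8 = 339.2 kN.

R_B = 339.2 kN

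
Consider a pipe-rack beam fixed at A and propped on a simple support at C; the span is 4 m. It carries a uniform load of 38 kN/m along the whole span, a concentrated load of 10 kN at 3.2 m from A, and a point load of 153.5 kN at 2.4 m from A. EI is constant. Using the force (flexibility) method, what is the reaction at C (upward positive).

R_C = 130.4 kN

Choose R_C as the redundant. The primary structure is the cantilever fixed at A.
Primary-structure tip deflection at C by superposition:
  UDL 38: wL⁴/(8EI) = 1216/EI
  point load 10 at a = 3.2: Pa²(3L − a)/(6EI) = 150.2/EI
  point load 153.5 at a = 2.4: Pa²(3L − a)/(6EI) = 1415/EI
  δ_0 = 2781/EI
Flexibility coefficient — unit upward force at C: δ_{CC} = L³/(3EI) = 21.33/EI.
The prop prevents deflection at C: R_C = δ_0/δ_{CC} = 2781/21.33 = 130.4 kN.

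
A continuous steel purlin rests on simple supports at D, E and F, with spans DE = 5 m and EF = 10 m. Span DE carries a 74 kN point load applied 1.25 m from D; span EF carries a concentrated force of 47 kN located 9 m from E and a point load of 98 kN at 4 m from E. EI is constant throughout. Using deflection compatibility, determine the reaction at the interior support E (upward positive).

R_E = 128.6 kN

Insert a hinge at E; M_E is the redundant, and each span becomes simply supported.
Rotations at E on the released spans (each span's end-slope, ×1/EI):
  span DE: point load 74 at a = 1.25: Pab(L + a)/(6LEI) = 72.27/EI
  span EF: point load 47 at a = 9: Pab(L + b)/(6LEI) = 77.55/EI
  span EF: point load 98 at a = 4: Pab(L + b)/(6LEI) = 627.2/EI
  relative rotation θ_0 = (72.27 + 704.8)/EI = 777/EI
A unit hogging moment at E produces rotation L₁/(3EI) + L₂/(3EI) = 5/EI.
Compatibility: M_E·(L₁+L₂)/(3EI) = θ_0, giving M_E = 155.4 kN·m (hogging).
Span DE, ΣM about D with M_E applied at E: R_E^{DE}·5 = 92.5 + 155.4, so R_E^{DE} = 49.58 kN and R_D = 74 − 49.58 = 24.42 kN.
Span EF, ΣM about F: R_E^{EF}·10 = 635 + 155.4, so R_E^{EF} = 79.04 kN and R_F = 145 − 79.04 = 65.96 kN.
R_E = 49.58 + 79.04 = 128.6 kN.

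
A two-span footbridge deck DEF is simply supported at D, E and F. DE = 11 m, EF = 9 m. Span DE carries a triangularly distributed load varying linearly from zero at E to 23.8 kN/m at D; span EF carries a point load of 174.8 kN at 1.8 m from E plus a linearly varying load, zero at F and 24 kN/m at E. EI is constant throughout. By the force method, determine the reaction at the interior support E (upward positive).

Insert a hinge at E; M_E is the redundant, and each span becomes simply supported.
End slopes at the hinge E, treating each span as simply supported:
  span DE: triangular load, peak 23.8: 7w₀L³/(360EI) = 616/EI
  span EF: point load 174.8 at a = 1.8: Pab(L + b)/(6LEI) = 679.6/EI
  span EF: triangular load, peak 24: w₀L³/(45EI) = 388.8/EI
  relative rotation θ_0 = (616 + 1068)/EI = 1684/EI
A unit hogging moment at E produces rotation L₁/(3EI) + L₂/(3EI) = 6.667/EI.
Compatibility: M_E·(L₁+L₂)/(3EI) = θ_0, giving M_E = 252.7 kN·m (hogging).
Span DE, ΣM about D with M_E applied at E: R_E^{DE}·11 = 480 + 252.7, so R_E^{DE} = 66.6 kN and R_D = 130.9 − 66.6 = 64.3 kN.
Span EF, ΣM about F: R_E^{EF}·9 = 1907 + 252.7, so R_E^{EF} = 239.9 kN and R_F = 282.8 − 239.9 = 42.89 kN.
R_E = 66.6 + 239.9 = 306.5 kN.

R_E = 306.5 kN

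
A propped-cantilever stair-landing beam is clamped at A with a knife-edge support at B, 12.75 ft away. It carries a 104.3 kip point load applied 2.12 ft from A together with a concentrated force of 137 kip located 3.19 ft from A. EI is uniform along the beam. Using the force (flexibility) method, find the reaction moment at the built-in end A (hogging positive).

M_A = 455.7 kip·ft

Remove the prop at B; the released (primary) structure is a cantilever built in at A.
Free-end deflection of the primary structure under the applied loading (downward +):
  point load 104.3 at a = 2.12: Pa²(3L − a)/(6EI) = 2823/EI
  point load 137 at a = 3.19: Pa²(3L − a)/(6EI) = 8146/EI
  δ_0 = 10969/EI
Tip deflection under a unit load at B: L³/(3EI) = 690.9/EI.
Compatibility at B: δ_0 − R_B·δ_{BB} = 0, so R_B = 10969/690.9 = 15.88 kip.
Moment equilibrium about A: M_A = Σ(load moments about A) − R_B·L = 658.1 − 15.88×12.75 = 455.7 kip·ft.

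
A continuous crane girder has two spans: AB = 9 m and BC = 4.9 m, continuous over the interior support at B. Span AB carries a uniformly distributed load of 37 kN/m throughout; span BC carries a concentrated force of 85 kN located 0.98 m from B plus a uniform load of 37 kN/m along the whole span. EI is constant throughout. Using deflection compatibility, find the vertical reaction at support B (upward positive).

R_B = 420.6 kN

Take M_B as the redundant. Released structure: two simple spans AB and BC with a hinge at B.
Discontinuity in slope at B on the released structure — sum the simple-span end rotations:
  span AB: UDL 37: wL³/(24EI) = 1124/EI
  span BC: point load 85 at a = 0.98: Pab(L + b)/(6LEI) = 97.96/EI
  span BC: UDL 37: wL³/(24EI) = 181.4/EI
  relative rotation θ_0 = (1124 + 279.3)/EI = 1403/EI
A unit hogging moment at B produces rotation L₁/(3EI) + L₂/(3EI) = 4.633/EI.
Slope continuity at B: θ_0 = M_B·4.633/EI, so M_B = 1403/4.633 = 302.9 kN·m (hogging).
Span AB, ΣM about A with M_B applied at B: R_B^{AB}·9 = 1498 + 302.9, so R_B^{AB} = 200.2 kN and R_A = 333 − 200.2 = 132.8 kN.
Span BC, ΣM about C: R_B^{BC}·4.9 = 777.4 + 302.9, so R_B^{BC} = 220.5 kN and R_C = 266.3 − 220.5 = 45.84 kN.
R_B = 200.2 + 220.5 = 420.6 kN.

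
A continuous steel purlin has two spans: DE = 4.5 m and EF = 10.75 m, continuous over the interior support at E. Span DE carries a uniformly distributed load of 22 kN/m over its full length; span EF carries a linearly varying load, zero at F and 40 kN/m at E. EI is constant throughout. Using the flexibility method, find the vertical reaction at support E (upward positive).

R_E = 266.5 kN

Insert a hinge at E; M_E is the redundant, and each span becomes simply supported.
End slopes at the hinge E, treating each span as simply supported:
  span DE: UDL 22: wL³/(24EI) = 83.53/EI
  span EF: triangular load, peak 40: w₀L³/(45EI) = 1104/EI
  relative rotation θ_0 = (83.53 + 1104)/EI = 1188/EI
A unit hogging moment at E produces rotation L₁/(3EI) + L₂/(3EI) = 5.083/EI.
Compatibility: M_E·(L₁+L₂)/(3EI) = θ_0, giving M_E = 233.7 kN·m (hogging).
Span DE, ΣM about D with M_E applied at E: R_E^{DE}·4.5 = 222.8 + 233.7, so R_E^{DE} = 101.4 kN and R_D = 99 − 101.4 = -2.425 kN.
Span EF, ΣM about F: R_E^{EF}·10.75 = 1541 + 233.7, so R_E^{EF} = 165.1 kN and R_F = 215 − 165.1 = 49.93 kN.
R_E = 101.4 + 165.1 = 266.5 kN.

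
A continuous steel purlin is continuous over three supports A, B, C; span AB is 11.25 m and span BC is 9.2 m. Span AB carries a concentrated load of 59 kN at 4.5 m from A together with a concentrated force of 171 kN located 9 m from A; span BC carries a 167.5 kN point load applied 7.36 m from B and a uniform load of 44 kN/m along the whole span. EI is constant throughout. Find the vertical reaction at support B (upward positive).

R_B = 493.1 kN

Release continuity at B by inserting a hinge; the redundant is the internal moment M_B. The primary structure is two simply-supported spans AB and BC.
End slopes at the hinge B, treating each span as simply supported:
  span AB: point load 59 at a = 4.5: Pab(L + a)/(6LEI) = 418.2/EI
  span AB: point load 171 at a = 9: Pab(L + a)/(6LEI) = 1039/EI
  span BC: point load 167.5 at a = 7.36: Pab(L + b)/(6LEI) = 453.7/EI
  span BC: UDL 44: wL³/(24EI) = 1428/EI
  relative rotation θ_0 = (1457 + 1881)/EI = 3338/EI
A unit hogging moment at B produces rotation L₁/(3EI) + L₂/(3EI) = 6.817/EI.
Slope continuity at B: θ_0 = M_B·6.817/EI, so M_B = 3338/6.817 = 489.7 kN·m (hogging).
Span AB, ΣM about A with M_B applied at B: R_B^{AB}·11.25 = 1804 + 489.7, so R_B^{AB} = 203.9 kN and R_A = 230 − 203.9 = 26.07 kN.
Span BC, ΣM about C: R_B^{BC}·9.2 = 2170 + 489.7, so R_B^{BC} = 289.1 kN and R_C = 572.3 − 289.1 = 283.2 kN.
R_B = 203.9 + 289.1 = 493.1 kN.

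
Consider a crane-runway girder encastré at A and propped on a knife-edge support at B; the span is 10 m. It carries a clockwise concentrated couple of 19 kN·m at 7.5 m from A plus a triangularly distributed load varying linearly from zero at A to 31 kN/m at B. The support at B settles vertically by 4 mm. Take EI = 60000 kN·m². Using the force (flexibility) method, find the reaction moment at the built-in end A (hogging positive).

M_A = 180.3 kN·m

Remove the prop at B; the released (primary) structure is a cantilever built in at A.
Deflection at B on the released cantilever, summing each load's contribution:
  clockwise couple 19 at a = 7.5: M₀a(2L − a)/(2EI) = 890.6/EI
  triangular load, peak 31 at the free end: 11w₀L⁴/(120EI) = 28417/EI
  δ_0 = 29307/EI
Flexibility coefficient — unit upward force at B: δ_{BB} = L³/(3EI) = 333.3/EI.
With EI = 60000 kN·m²: δ_0 = 0.48845 m and δ_{BB} = 0.005556 m/kN.
Compatibility — the beam at B must follow the support down by 0.004 m: δ_0 − R_B·δ_{BB} = 0.004, so R_B = (0.48845 − 0.004)/0.005556 = 87.2 kN.
Moment equilibrium about A: M_A = Σ(load moments about A) − R_B·L = 1052 − 87.2×10 = 180.3 kN·m.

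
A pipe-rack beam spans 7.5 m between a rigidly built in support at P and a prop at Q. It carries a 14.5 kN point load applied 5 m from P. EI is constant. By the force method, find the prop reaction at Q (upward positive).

R_Q = 7.519 kN

Take the reaction at Q as the redundant and release it; the primary structure is a cantilever fixed at P.
Downward deflection at the released point Q due to the loads:
  point load 14.5 at a = 5: Pa²(3L − a)/(6EI) = 1057/EI
Tip deflection under a unit load at Q: L³/(3EI) = 140.6/EI.
Compatibility at Q: δ_0 − R_Q·δ_{QQ} = 0, so R_Q = 1057/140.6 = 7.519 kN.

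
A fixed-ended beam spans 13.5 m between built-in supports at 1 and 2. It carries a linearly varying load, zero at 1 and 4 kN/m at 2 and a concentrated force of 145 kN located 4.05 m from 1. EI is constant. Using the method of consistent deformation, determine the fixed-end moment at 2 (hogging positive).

M_2 = 159.8 kN·m

Take the two fixed-end moments M_1, M_2 as redundants; the released structure is the simple span 12.
End rotations of the released simple span under the applied load (×1/EI):
  at 1: triangular load, peak 4: 7w₀L³/(360EI) = 191.4/EI
  at 2: triangular load, peak 4: w₀L³/(45EI) = 218.7/EI
  at 1: point load 145 at a = 4.05: Pab(L + b)/(6LEI) = 1572/EI
  at 2: point load 145 at a = 4.05: Pab(L + a)/(6LEI) = 1202/EI
  θ_10 = 1764/EI,  θ_20 = 1421/EI
Flexibility coefficients: a unit moment at one end gives L/(3EI) there and L/(6EI) at the far end, so f₁₁ = f₂₂ = 4.5/EI and f₁₂ = f₂₁ = 2.25/EI.
Compatibility — zero rotation at each built-in end:
  4.5 M_1 + 2.25 M_2 = 1764
  2.25 M_1 + 4.5 M_2 = 1421
Solving the pair gives M_1 = 312.1 kN·m and M_2 = 159.8 kN·m (hogging).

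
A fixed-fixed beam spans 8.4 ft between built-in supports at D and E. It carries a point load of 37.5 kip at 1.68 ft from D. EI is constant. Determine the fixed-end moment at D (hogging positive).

Release both end moments; the primary structure is a simply-supported span DE with redundants M_D and M_E.
On the primary (simply-supported) span, the end slopes from the loading are:
  at D: point load 37.5 at a = 1.68: Pab(L + b)/(6LEI) = 127/EI
  at E: point load 37.5 at a = 1.68: Pab(L + a)/(6LEI) = 84.67/EI
  θ_D0 = 127/EI,  θ_E0 = 84.67/EI
Flexibility coefficients: a unit moment at one end gives L/(3EI) there and L/(6EI) at the far end, so f₁₁ = f₂₂ = 2.8/EI and f₁₂ = f₂₁ = 1.4/EI.
Compatibility — zero rotation at each built-in end:
  2.8 M_D + 1.4 M_E = 127
  1.4 M_D + 2.8 M_E = 84.67
Solving the pair gives M_D = 40.32 kip·ft and M_E = 10.08 kip·ft (hogging).

M_D = 40.32 kip·ft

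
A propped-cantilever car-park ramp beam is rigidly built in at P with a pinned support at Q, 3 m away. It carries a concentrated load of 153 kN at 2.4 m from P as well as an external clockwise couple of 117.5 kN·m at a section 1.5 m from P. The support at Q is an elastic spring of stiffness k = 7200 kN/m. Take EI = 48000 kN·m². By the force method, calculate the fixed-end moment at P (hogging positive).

M_P = 223.1 kN·m

Remove the prop at Q; the released (primary) structure is a cantilever built in at P.
Deflection at Q on the released cantilever, summing each load's contribution:
  point load 153 at a = 2.4: Pa²(3L − a)/(6EI) = 969.4/EI
  clockwise couple 117.5 at a = 1.5: M₀a(2L − a)/(2EI) = 396.6/EI
  δ_0 = 1366/EI
Tip deflection under a unit load at Q: L³/(3EI) = 9/EI.
With EI = 48000 kN·m²: δ_0 = 0.028458 m and δ_{QQ} = 0.000188 m/kN.
Compatibility — the spring shortens by R_Q/k under the reaction it provides: δ_0 − R_Q·δ_{QQ} = R_Q/k. With 1/k = 0.000139 m/kN, R_Q = δ_0 / (δ_{QQ} + 1/k) = 0.028458 / (0.000188 + 0.000139) = 87.19 kN.
Moment equilibrium about P: M_P = Σ(load moments about P) − R_Q·L = 484.7 − 87.19×3 = 223.1 kN·m.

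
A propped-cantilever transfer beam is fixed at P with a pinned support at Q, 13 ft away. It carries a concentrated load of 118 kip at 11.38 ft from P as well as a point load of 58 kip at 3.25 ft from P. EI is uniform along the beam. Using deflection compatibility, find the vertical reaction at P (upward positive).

R_P = 74.96 kip

Remove the prop at Q; the released (primary) structure is a cantilever built in at P.
Free-end deflection of the primary structure under the applied loading (downward +):
  point load 118 at a = 11.38: Pa²(3L − a)/(6EI) = 70346/EI
  point load 58 at a = 3.25: Pa²(3L − a)/(6EI) = 3650/EI
  δ_0 = 73996/EI
Flexibility coefficient — unit upward force at Q: δ_{QQ} = L³/(3EI) = 732.3/EI.
The prop prevents deflection at Q: R_Q = δ_0/δ_{QQ} = 73996/732.3 = 101 kip.
Vertical equilibrium: R_P = ΣP − R_Q = 176 − 101 = 74.96 kip.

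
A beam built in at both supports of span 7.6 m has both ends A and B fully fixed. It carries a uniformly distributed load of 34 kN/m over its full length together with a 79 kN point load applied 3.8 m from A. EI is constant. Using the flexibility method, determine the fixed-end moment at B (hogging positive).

M_B = 238.7 kN·m

Release both end moments; the primary structure is a simply-supported span AB with redundants M_A and M_B.
End rotations of the released simple span under the applied load (×1/EI):
  at A: UDL 34: wL³/(24EI) = 621.9/EI
  at B: UDL 34: wL³/(24EI) = 621.9/EI
  at A: point load 79 at a = 3.8: Pab(L + b)/(6LEI) = 285.2/EI
  at B: point load 79 at a = 3.8: Pab(L + a)/(6LEI) = 285.2/EI
  θ_A0 = 907.1/EI,  θ_B0 = 907.1/EI
Flexibility coefficients: a unit moment at one end gives L/(3EI) there and L/(6EI) at the far end, so f₁₁ = f₂₂ = 2.533/EI and f₁₂ = f₂₁ = 1.267/EI.
Compatibility — zero rotation at each built-in end:
  2.533 M_A + 1.267 M_B = 907.1
  1.267 M_A + 2.533 M_B = 907.1
Solving the pair gives M_A = 238.7 kN·m and M_B = 238.7 kN·m (hogging).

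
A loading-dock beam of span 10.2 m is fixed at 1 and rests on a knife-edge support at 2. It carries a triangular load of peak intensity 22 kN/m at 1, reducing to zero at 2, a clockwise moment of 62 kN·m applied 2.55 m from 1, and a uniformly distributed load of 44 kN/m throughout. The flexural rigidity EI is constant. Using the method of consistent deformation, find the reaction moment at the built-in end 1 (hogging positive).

Release the roller at 2. Primary structure: cantilever fixed at 1.
Downward deflection at the released point 2 due to the loads:
  triangular load, peak 22 at the fixed end: w₀L⁴/(30EI) = 7938/EI
  clockwise couple 62 at a = 2.55: M₀a(2L − a)/(2EI) = 1411/EI
  UDL 44: wL⁴/(8EI) = 59534/EI
  δ_0 = 68883/EI
Flexibility coefficient — unit upward force at 2: δ_{22} = L³/(3EI) = 353.7/EI.
Compatibility at 2: δ_0 − R_2·δ_{22} = 0, so R_2 = 68883/353.7 = 194.7 kN.
Moment equilibrium about 1: M_1 = Σ(load moments about 1) − R_2·L = 2732 − 194.7×10.2 = 746.1 kN·m.

M_1 = 746.1 kN·m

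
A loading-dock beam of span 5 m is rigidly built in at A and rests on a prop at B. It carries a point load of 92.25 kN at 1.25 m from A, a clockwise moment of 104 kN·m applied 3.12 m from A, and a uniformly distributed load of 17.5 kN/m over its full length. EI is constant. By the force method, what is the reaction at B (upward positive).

R_B = 67.53 kN

Take the reaction at B as the redundant and release it; the primary structure is a cantilever fixed at A.
Deflection at B on the released cantilever, summing each load's contribution:
  point load 92.25 at a = 1.25: Pa²(3L − a)/(6EI) = 330.3/EI
  clockwise couple 104 at a = 3.12: M₀a(2L − a)/(2EI) = 1116/EI
  UDL 17.5: wL⁴/(8EI) = 1367/EI
  δ_0 = 2814/EI
Tip deflection under a unit load at B: L³/(3EI) = 41.67/EI.
Compatibility at B: δ_0 − R_B·δ_{BB} = 0, so R_B = 2814/41.67 = 67.53 kN.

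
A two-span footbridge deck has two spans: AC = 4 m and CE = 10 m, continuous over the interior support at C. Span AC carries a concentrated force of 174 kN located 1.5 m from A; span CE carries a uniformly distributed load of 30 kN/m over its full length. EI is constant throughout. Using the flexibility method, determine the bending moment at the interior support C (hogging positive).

Insert a hinge at C; M_C is the redundant, and each span becomes simply supported.
End slopes at the hinge C, treating each span as simply supported:
  span AC: point load 174 at a = 1.5: Pab(L + a)/(6LEI) = 149.5/EI
  span CE: UDL 30: wL³/(24EI) = 1250/EI
  relative rotation θ_0 = (149.5 + 1250)/EI = 1400/EI
A unit hogging moment at C produces rotation L₁/(3EI) + L₂/(3EI) = 4.667/EI.
Slope continuity at C: θ_0 = M_C·4.667/EI, so M_C = 1400/4.667 = 299.9 kN·m (hogging).

M_C = 299.9 kN·m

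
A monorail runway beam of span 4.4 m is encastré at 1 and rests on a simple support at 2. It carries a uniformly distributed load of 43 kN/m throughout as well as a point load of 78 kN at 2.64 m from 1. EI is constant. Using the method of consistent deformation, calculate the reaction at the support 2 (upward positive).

R_2 = 104.6 kN

Remove the prop at 2; the released (primary) structure is a cantilever built in at 1.
Downward deflection at the released point 2 due to the loads:
  UDL 43: wL⁴/(8EI) = 2015/EI
  point load 78 at a = 2.64: Pa²(3L − a)/(6EI) = 956.8/EI
  δ_0 = 2971/EI
Tip deflection under a unit load at 2: L³/(3EI) = 28.39/EI.
Compatibility at 2: δ_0 − R_2·δ_{22} = 0, so R_2 = 2971/28.39 = 104.6 kN.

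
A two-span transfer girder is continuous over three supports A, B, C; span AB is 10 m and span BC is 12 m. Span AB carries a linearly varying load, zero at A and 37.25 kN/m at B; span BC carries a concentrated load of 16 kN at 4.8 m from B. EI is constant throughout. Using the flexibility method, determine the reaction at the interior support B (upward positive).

R_B = 158.1 kN

Insert a hinge at B; M_B is the redundant, and each span becomes simply supported.
End slopes at the hinge B, treating each span as simply supported:
  span AB: triangular load, peak 37.25: w₀L³/(45EI) = 827.8/EI
  span BC: point load 16 at a = 4.8: Pab(L + b)/(6LEI) = 147.5/EI
  relative rotation θ_0 = (827.8 + 147.5)/EI = 975.2/EI
A unit hogging moment at B produces rotation L₁/(3EI) + L₂/(3EI) = 7.333/EI.
Slope continuity at B: θ_0 = M_B·7.333/EI, so M_B = 975.2/7.333 = 133 kN·m (hogging).
Span AB, ΣM about A with M_B applied at B: R_B^{AB}·10 = 1242 + 133, so R_B^{AB} = 137.5 kN and R_A = 186.2 − 137.5 = 48.78 kN.
Span BC, ΣM about C: R_B^{BC}·12 = 115.2 + 133, so R_B^{BC} = 20.68 kN and R_C = 16 − 20.68 = -4.682 kN.
R_B = 137.5 + 20.68 = 158.1 kN.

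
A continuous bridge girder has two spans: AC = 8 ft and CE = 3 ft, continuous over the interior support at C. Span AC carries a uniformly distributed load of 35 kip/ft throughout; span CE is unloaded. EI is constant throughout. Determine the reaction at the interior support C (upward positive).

R_C = 233.3 kip

Release continuity at C by inserting a hinge; the redundant is the internal moment M_C. The primary structure is two simply-supported spans AC and CE.
Rotations at C on the released spans (each span's end-slope, ×1/EI):
  span AC: UDL 35: wL³/(24EI) = 746.7/EI
  relative rotation θ_0 = (746.7 + 0)/EI = 746.7/EI
A unit hogging moment at C produces rotation L₁/(3EI) + L₂/(3EI) = 3.667/EI.
Slope continuity at C: θ_0 = M_C·3.667/EI, so M_C = 746.7/3.667 = 203.6 kip·ft (hogging).
Span AC, ΣM about A with M_C applied at C: R_C^{AC}·8 = 1120 + 203.6, so R_C^{AC} = 165.5 kip and R_A = 280 − 165.5 = 114.5 kip.
Span CE, ΣM about E: R_C^{CE}·3 = 0 + 203.6, so R_C^{CE} = 67.88 kip and R_E = 0 − 67.88 = -67.88 kip.
R_C = 165.5 + 67.88 = 233.3 kip.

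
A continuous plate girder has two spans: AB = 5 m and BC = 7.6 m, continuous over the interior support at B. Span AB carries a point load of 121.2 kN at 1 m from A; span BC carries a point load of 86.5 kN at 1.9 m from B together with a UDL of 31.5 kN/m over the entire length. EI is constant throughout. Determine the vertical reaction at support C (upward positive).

R_C = 111.7 kN

Take M_B as the redundant. Released structure: two simple spans AB and BC with a hinge at B.
Rotations at B on the released spans (each span's end-slope, ×1/EI):
  span AB: point load 121.2 at a = 1: Pab(L + a)/(6LEI) = 96.96/EI
  span BC: point load 86.5 at a = 1.9: Pab(L + b)/(6LEI) = 273.2/EI
  span BC: UDL 31.5: wL³/(24EI) = 576.2/EI
  relative rotation θ_0 = (96.96 + 849.4)/EI = 946.3/EI
A unit hogging moment at B produces rotation L₁/(3EI) + L₂/(3EI) = 4.2/EI.
Slope continuity at B: θ_0 = M_B·4.2/EI, so M_B = 946.3/4.2 = 225.3 kN·m (hogging).
Span BC, ΣM about C: R_B^{BC}·7.6 = 1403 + 225.3, so R_B^{BC} = 214.2 kN and R_C = 325.9 − 214.2 = 111.7 kN.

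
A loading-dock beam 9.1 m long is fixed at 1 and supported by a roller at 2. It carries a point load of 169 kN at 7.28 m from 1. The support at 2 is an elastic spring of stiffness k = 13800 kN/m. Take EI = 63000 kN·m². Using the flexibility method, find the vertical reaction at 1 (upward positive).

Choose R_2 as the redundant. The primary structure is the cantilever fixed at 1.
Free-end deflection of the primary structure under the applied loading (downward +):
  point load 169 at a = 7.28: Pa²(3L − a)/(6EI) = 29886/EI
Tip deflection under a unit load at 2: L³/(3EI) = 251.2/EI.
With EI = 63000 kN·m²: δ_0 = 0.47437 m and δ_{22} = 0.003987 m/kN.
Compatibility — the spring shortens by R_2/k under the reaction it provides: δ_0 − R_2·δ_{22} = R_2/k. With 1/k = 0.000072 m/kN, R_2 = δ_0 / (δ_{22} + 1/k) = 0.47437 / (0.003987 + 0.000072) = 116.9 kN.
Vertical equilibrium: R_1 = ΣP − R_2 = 169 − 116.9 = 52.15 kN.

R_1 = 52.15 kN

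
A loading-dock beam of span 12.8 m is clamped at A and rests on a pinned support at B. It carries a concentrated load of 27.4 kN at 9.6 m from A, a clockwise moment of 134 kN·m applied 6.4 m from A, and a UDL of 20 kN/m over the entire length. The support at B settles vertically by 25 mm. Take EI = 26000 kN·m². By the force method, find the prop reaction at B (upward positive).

R_B = 124.2 kN

Remove the prop at B; the released (primary) structure is a cantilever built in at A.
Primary-structure tip deflection at B by superposition:
  point load 27.4 at a = 9.6: Pa²(3L − a)/(6EI) = 12121/EI
  clockwise couple 134 at a = 6.4: M₀a(2L − a)/(2EI) = 8233/EI
  UDL 20: wL⁴/(8EI) = 67109/EI
  δ_0 = 87463/EI
Flexibility coefficient — unit upward force at B: δ_{BB} = L³/(3EI) = 699.1/EI.
With EI = 26000 kN·m²: δ_0 = 3.364 m and δ_{BB} = 0.026887 m/kN.
Compatibility — the beam at B must follow the support down by 0.025 m: δ_0 − R_B·δ_{BB} = 0.025, so R_B = (3.364 − 0.025)/0.026887 = 124.2 kN.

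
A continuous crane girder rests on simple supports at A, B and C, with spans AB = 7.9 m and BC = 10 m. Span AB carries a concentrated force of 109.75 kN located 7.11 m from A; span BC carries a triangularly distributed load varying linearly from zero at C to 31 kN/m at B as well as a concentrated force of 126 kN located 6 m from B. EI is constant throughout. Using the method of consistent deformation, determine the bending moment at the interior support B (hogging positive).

M_B = 266.4 kN·m

Take M_B as the redundant. Released structure: two simple spans AB and BC with a hinge at B.
End slopes at the hinge B, treating each span as simply supported:
  span AB: point load 109.75 at a = 7.11: Pab(L + a)/(6LEI) = 195.2/EI
  span BC: triangular load, peak 31: w₀L³/(45EI) = 688.9/EI
  span BC: point load 126 at a = 6: Pab(L + b)/(6LEI) = 705.6/EI
  relative rotation θ_0 = (195.2 + 1394)/EI = 1590/EI
A unit hogging moment at B produces rotation L₁/(3EI) + L₂/(3EI) = 5.967/EI.
Slope continuity at B: θ_0 = M_B·5.967/EI, so M_B = 1590/5.967 = 266.4 kN·m (hogging).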